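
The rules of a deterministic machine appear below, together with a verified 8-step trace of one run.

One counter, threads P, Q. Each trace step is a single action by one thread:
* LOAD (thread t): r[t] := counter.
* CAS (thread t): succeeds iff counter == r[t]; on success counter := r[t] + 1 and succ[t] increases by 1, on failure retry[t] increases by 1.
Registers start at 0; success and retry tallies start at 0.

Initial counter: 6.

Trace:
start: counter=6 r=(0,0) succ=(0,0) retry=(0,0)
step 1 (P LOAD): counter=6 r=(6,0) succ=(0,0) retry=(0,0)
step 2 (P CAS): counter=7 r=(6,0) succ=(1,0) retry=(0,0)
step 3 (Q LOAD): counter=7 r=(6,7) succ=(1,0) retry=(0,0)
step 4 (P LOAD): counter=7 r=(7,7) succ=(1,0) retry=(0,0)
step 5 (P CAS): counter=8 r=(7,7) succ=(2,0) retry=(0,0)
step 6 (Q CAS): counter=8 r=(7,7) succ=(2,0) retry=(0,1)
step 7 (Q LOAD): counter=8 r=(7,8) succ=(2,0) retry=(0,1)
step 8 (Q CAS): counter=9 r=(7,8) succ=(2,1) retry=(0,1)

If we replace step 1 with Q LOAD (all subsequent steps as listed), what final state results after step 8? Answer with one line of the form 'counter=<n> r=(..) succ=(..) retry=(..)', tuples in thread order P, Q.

(re-executing from step 1 with the substitution; state before step 1: counter=6 r=(0,0) succ=(0,0) retry=(0,0))
step 1 (Q LOAD): counter=6 r=(0,6) succ=(0,0) retry=(0,0)
step 2 (P CAS): counter=6 r=(0,6) succ=(0,0) retry=(1,0)
step 3 (Q LOAD): counter=6 r=(0,6) succ=(0,0) retry=(1,0)
step 4 (P LOAD): counter=6 r=(6,6) succ=(0,0) retry=(1,0)
step 5 (P CAS): counter=7 r=(6,6) succ=(1,0) retry=(1,0)
step 6 (Q CAS): counter=7 r=(6,6) succ=(1,0) retry=(1,1)
step 7 (Q LOAD): counter=7 r=(6,7) succ=(1,0) retry=(1,1)
step 8 (Q CAS): counter=8 r=(6,7) succ=(1,1) retry=(1,1)

counter=8 r=(6,7) succ=(1,1) retry=(1,1)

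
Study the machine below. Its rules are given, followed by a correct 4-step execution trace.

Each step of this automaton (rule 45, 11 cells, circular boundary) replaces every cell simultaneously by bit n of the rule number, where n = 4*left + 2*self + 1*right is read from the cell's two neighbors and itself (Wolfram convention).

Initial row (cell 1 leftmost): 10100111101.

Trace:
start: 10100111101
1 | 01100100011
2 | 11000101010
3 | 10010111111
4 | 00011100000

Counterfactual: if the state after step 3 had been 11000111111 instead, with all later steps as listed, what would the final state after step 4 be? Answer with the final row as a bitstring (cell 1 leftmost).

state after step 3 := 11000111111
4 | 00010100000

00010100000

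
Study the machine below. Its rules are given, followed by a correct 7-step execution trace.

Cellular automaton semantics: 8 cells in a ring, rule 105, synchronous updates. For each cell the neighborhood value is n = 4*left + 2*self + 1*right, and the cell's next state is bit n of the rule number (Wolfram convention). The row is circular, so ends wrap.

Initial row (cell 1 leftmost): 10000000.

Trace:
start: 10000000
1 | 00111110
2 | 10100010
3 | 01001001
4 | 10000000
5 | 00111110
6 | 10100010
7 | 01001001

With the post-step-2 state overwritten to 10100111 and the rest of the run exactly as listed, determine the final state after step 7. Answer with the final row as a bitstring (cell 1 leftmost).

state after step 2 := 10100111
3 | 11000100
4 | 11010000
5 | 11100110
6 | 10100111
7 | 11000100

11000100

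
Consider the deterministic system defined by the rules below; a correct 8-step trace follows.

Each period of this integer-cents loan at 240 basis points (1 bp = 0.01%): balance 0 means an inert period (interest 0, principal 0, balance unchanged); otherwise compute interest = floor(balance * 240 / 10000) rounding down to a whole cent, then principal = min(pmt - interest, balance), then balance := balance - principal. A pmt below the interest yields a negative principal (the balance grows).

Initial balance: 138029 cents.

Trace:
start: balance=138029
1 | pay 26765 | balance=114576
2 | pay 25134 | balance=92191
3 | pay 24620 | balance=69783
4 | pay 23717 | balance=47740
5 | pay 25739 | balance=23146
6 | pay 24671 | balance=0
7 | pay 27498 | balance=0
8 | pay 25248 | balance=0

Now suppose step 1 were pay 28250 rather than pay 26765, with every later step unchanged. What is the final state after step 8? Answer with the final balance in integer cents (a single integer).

(re-executing from step 1 with the substitution; state before step 1: balance=138029)
1 | pay 28250 | balance=113091
2 | pay 25134 | balance=90671
3 | pay 24620 | balance=68227
4 | pay 23717 | balance=46147
5 | pay 25739 | balance=21515
6 | pay 24671 | balance=0
7 | pay 27498 | balance=0
8 | pay 25248 | balance=0

0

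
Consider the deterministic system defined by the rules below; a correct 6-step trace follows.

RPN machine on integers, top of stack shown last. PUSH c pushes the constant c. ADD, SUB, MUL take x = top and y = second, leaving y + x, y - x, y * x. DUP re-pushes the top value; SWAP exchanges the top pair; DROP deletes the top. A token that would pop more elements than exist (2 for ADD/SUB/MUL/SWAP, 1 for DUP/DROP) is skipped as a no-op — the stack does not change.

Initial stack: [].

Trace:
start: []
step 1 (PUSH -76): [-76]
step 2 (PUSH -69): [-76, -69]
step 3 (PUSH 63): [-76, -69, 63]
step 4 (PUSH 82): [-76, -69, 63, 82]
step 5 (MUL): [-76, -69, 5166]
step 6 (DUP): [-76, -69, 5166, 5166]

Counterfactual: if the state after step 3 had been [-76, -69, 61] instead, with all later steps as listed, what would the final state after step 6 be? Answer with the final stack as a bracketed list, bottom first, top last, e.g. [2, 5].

state after step 3 := [-76, -69, 61]
step 4 (PUSH 82): [-76, -69, 61, 82]
step 5 (MUL): [-76, -69, 5002]
step 6 (DUP): [-76, -69, 5002, 5002]

[-76, -69, 5002, 5002]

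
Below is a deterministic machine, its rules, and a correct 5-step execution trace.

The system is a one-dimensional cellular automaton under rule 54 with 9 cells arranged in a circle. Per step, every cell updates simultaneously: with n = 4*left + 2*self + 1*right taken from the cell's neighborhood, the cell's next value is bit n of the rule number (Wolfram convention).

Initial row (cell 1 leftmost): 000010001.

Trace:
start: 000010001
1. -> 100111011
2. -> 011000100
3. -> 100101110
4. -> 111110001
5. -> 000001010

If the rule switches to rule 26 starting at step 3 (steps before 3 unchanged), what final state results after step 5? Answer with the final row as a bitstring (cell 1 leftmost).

(re-executing steps 3..5 under rule 26; state before step 3: 011000100)
3. -> 110101010
4. -> 100000000
5. -> 010000001

010000001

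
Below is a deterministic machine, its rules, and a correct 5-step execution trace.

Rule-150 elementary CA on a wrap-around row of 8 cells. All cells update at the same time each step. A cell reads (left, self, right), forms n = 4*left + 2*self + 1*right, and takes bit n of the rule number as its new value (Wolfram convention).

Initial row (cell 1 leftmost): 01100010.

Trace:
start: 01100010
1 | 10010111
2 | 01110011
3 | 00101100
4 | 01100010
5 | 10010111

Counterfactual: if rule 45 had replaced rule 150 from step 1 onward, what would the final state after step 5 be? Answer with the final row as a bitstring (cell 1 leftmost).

11001110

(re-executing steps 1..5 under rule 45; state before step 1: 01100010)
1 | 01001010
2 | 01001110
3 | 01001000
4 | 01001011
5 | 11001110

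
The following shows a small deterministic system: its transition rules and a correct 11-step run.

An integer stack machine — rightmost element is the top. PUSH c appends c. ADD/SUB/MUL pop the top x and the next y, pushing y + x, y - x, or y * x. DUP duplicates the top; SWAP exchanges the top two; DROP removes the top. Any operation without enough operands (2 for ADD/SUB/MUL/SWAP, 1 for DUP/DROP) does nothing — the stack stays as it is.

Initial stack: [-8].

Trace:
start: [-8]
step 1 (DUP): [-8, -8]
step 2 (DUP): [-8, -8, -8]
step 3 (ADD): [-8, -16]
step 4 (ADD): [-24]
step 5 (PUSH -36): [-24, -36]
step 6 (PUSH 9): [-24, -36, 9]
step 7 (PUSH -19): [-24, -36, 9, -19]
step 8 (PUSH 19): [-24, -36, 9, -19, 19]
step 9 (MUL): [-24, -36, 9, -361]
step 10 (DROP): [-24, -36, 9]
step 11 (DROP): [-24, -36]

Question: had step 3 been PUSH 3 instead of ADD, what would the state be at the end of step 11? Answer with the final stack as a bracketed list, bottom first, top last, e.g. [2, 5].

[-8, -8, -5, -36]

(re-executing from step 3 with the substitution; state before step 3: [-8, -8, -8])
step 3 (PUSH 3): [-8, -8, -8, 3]
step 4 (ADD): [-8, -8, -5]
step 5 (PUSH -36): [-8, -8, -5, -36]
step 6 (PUSH 9): [-8, -8, -5, -36, 9]
step 7 (PUSH -19): [-8, -8, -5, -36, 9, -19]
step 8 (PUSH 19): [-8, -8, -5, -36, 9, -19, 19]
step 9 (MUL): [-8, -8, -5, -36, 9, -361]
step 10 (DROP): [-8, -8, -5, -36, 9]
step 11 (DROP): [-8, -8, -5, -36]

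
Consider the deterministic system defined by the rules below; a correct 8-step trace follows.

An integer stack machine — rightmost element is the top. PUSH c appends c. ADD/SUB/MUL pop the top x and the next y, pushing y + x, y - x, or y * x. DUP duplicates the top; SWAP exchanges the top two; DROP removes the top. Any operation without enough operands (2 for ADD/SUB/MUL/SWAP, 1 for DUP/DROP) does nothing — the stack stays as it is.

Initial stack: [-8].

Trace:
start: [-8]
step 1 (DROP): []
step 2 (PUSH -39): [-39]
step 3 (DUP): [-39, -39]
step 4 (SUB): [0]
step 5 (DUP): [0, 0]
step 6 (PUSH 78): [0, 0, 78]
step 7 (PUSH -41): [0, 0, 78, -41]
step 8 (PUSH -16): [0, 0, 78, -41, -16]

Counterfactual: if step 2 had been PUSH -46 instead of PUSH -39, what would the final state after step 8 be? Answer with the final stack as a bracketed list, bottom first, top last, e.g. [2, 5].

(re-executing from step 2 with the substitution; state before step 2: [])
step 2 (PUSH -46): [-46]
step 3 (DUP): [-46, -46]
step 4 (SUB): [0]
step 5 (DUP): [0, 0]
step 6 (PUSH 78): [0, 0, 78]
step 7 (PUSH -41): [0, 0, 78, -41]
step 8 (PUSH -16): [0, 0, 78, -41, -16]

[0, 0, 78, -41, -16]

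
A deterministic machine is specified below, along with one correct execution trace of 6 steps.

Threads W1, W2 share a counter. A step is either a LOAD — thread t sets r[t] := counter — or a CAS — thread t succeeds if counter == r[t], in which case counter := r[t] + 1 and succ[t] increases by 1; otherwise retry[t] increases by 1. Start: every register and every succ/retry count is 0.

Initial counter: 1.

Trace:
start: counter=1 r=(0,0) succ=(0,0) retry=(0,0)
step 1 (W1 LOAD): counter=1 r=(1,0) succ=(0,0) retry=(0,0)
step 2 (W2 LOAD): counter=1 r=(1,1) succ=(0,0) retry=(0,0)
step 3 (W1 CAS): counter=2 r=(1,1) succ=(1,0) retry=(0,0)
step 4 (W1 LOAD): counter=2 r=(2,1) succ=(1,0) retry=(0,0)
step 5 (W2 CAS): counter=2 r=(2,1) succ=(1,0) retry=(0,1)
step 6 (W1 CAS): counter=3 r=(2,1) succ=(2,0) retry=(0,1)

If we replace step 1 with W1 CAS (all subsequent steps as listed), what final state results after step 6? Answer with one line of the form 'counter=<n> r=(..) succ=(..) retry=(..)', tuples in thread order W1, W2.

counter=2 r=(1,1) succ=(0,1) retry=(3,0)

(re-executing from step 1 with the substitution; state before step 1: counter=1 r=(0,0) succ=(0,0) retry=(0,0))
step 1 (W1 CAS): counter=1 r=(0,0) succ=(0,0) retry=(1,0)
step 2 (W2 LOAD): counter=1 r=(0,1) succ=(0,0) retry=(1,0)
step 3 (W1 CAS): counter=1 r=(0,1) succ=(0,0) retry=(2,0)
step 4 (W1 LOAD): counter=1 r=(1,1) succ=(0,0) retry=(2,0)
step 5 (W2 CAS): counter=2 r=(1,1) succ=(0,1) retry=(2,0)
step 6 (W1 CAS): counter=2 r=(1,1) succ=(0,1) retry=(3,0)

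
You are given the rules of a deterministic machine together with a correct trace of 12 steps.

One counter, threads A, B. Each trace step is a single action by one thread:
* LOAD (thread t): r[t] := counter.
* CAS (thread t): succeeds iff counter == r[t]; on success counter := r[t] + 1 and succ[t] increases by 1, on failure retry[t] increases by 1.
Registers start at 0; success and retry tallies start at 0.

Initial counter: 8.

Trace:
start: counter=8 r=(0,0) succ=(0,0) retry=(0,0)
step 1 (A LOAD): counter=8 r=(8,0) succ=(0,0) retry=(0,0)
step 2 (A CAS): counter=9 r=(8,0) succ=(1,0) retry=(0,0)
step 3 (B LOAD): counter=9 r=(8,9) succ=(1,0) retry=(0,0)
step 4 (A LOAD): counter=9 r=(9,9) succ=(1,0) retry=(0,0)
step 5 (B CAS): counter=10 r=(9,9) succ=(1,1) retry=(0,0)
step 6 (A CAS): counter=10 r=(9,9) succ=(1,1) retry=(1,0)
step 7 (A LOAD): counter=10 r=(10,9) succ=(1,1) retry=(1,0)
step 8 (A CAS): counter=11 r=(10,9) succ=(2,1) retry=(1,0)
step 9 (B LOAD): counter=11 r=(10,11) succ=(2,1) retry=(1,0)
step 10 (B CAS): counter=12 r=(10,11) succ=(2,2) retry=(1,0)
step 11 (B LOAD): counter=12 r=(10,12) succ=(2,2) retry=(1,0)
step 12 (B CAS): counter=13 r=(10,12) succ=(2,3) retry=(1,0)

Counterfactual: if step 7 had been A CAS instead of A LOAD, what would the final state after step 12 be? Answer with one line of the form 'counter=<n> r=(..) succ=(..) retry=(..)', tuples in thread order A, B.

counter=12 r=(9,11) succ=(1,3) retry=(3,0)

(re-executing from step 7 with the substitution; state before step 7: counter=10 r=(9,9) succ=(1,1) retry=(1,0))
step 7 (A CAS): counter=10 r=(9,9) succ=(1,1) retry=(2,0)
step 8 (A CAS): counter=10 r=(9,9) succ=(1,1) retry=(3,0)
step 9 (B LOAD): counter=10 r=(9,10) succ=(1,1) retry=(3,0)
step 10 (B CAS): counter=11 r=(9,10) succ=(1,2) retry=(3,0)
step 11 (B LOAD): counter=11 r=(9,11) succ=(1,2) retry=(3,0)
step 12 (B CAS): counter=12 r=(9,11) succ=(1,3) retry=(3,0)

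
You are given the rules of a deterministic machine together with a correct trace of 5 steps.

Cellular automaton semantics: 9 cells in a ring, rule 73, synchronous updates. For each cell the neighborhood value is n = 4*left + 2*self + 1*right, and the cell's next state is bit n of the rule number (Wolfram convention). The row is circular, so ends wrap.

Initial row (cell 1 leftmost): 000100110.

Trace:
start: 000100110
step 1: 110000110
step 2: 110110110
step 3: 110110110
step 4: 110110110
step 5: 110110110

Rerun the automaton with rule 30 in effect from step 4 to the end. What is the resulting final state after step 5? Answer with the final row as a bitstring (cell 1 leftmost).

111111111

(re-executing steps 4..5 under rule 30; state before step 4: 110110110)
step 4: 100100100
step 5: 111111111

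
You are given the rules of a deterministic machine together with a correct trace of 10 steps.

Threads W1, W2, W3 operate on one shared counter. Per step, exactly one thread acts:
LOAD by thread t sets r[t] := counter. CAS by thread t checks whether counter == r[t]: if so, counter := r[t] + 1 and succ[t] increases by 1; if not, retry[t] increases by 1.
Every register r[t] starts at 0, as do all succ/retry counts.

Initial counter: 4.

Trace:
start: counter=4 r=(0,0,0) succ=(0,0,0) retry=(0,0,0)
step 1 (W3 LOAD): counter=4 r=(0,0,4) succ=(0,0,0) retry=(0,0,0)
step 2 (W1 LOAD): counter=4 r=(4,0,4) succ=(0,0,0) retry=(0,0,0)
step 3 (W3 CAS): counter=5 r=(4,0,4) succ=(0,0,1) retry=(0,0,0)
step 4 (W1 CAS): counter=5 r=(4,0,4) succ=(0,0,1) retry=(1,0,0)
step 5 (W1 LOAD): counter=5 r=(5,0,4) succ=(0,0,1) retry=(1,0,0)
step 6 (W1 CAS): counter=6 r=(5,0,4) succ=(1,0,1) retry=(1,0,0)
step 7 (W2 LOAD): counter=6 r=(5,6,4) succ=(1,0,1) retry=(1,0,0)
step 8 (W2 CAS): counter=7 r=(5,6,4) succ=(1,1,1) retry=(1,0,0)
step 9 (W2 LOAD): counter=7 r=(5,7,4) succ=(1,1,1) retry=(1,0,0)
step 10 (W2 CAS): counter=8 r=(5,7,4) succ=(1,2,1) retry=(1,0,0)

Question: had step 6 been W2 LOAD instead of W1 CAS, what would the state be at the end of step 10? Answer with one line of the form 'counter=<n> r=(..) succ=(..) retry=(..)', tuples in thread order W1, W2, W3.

counter=7 r=(5,6,4) succ=(0,2,1) retry=(1,0,0)

(re-executing from step 6 with the substitution; state before step 6: counter=5 r=(5,0,4) succ=(0,0,1) retry=(1,0,0))
step 6 (W2 LOAD): counter=5 r=(5,5,4) succ=(0,0,1) retry=(1,0,0)
step 7 (W2 LOAD): counter=5 r=(5,5,4) succ=(0,0,1) retry=(1,0,0)
step 8 (W2 CAS): counter=6 r=(5,5,4) succ=(0,1,1) retry=(1,0,0)
step 9 (W2 LOAD): counter=6 r=(5,6,4) succ=(0,1,1) retry=(1,0,0)
step 10 (W2 CAS): counter=7 r=(5,6,4) succ=(0,2,1) retry=(1,0,0)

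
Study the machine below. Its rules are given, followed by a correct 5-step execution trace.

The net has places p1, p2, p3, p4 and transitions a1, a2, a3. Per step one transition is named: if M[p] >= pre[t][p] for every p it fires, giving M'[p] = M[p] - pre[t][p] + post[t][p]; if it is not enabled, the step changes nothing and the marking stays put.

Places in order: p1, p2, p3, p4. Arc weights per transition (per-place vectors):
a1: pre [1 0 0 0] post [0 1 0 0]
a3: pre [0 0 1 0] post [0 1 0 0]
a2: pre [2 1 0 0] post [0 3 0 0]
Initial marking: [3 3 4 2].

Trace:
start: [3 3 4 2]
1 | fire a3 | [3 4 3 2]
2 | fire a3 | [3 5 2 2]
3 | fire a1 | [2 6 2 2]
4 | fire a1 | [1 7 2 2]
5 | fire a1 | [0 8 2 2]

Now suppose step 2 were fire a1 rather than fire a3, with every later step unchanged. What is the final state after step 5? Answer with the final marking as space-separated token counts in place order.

0 7 3 2

(re-executing from step 2 with the substitution; state before step 2: [3 4 3 2])
2 | fire a1 | [2 5 3 2]
3 | fire a1 | [1 6 3 2]
4 | fire a1 | [0 7 3 2]
5 | fire a1 | [0 7 3 2]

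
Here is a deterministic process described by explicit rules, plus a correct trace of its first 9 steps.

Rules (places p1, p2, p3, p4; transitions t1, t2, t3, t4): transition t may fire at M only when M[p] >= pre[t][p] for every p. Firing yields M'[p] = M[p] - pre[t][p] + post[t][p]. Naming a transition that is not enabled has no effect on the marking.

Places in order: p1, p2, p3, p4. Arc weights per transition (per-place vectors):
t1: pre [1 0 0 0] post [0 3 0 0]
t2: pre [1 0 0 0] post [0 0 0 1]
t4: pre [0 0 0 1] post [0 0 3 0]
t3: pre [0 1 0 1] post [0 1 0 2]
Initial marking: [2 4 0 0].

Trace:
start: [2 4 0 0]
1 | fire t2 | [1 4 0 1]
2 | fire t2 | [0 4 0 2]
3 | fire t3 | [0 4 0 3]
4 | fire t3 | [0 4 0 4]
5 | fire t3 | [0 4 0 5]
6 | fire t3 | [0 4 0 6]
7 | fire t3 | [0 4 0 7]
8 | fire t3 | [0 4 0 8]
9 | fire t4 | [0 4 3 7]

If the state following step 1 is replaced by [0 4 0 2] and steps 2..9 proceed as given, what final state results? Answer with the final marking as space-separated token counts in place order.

0 4 3 7

state after step 1 := [0 4 0 2]
2 | fire t2 | [0 4 0 2]
3 | fire t3 | [0 4 0 3]
4 | fire t3 | [0 4 0 4]
5 | fire t3 | [0 4 0 5]
6 | fire t3 | [0 4 0 6]
7 | fire t3 | [0 4 0 7]
8 | fire t3 | [0 4 0 8]
9 | fire t4 | [0 4 3 7]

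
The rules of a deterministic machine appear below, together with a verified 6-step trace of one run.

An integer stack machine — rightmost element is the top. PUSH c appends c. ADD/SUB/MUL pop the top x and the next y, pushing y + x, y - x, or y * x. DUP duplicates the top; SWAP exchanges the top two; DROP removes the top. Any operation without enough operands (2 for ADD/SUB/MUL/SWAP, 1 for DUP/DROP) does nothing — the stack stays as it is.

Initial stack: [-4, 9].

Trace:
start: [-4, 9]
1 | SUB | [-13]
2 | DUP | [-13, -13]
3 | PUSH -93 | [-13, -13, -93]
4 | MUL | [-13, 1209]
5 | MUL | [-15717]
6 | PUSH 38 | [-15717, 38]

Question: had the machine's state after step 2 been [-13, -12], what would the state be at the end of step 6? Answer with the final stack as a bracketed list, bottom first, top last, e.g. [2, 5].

state after step 2 := [-13, -12]
3 | PUSH -93 | [-13, -12, -93]
4 | MUL | [-13, 1116]
5 | MUL | [-14508]
6 | PUSH 38 | [-14508, 38]

[-14508, 38]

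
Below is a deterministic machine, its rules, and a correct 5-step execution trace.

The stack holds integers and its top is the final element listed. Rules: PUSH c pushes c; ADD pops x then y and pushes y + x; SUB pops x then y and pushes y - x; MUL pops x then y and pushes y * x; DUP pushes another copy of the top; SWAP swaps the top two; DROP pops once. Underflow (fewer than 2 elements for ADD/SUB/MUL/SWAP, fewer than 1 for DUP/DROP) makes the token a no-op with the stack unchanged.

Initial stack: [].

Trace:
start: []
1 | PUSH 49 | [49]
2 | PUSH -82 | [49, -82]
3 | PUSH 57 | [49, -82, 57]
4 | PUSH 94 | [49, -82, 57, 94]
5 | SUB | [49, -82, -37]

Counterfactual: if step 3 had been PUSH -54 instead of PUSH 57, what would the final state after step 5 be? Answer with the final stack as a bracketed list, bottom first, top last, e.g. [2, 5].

(re-executing from step 3 with the substitution; state before step 3: [49, -82])
3 | PUSH -54 | [49, -82, -54]
4 | PUSH 94 | [49, -82, -54, 94]
5 | SUB | [49, -82, -148]

[49, -82, -148]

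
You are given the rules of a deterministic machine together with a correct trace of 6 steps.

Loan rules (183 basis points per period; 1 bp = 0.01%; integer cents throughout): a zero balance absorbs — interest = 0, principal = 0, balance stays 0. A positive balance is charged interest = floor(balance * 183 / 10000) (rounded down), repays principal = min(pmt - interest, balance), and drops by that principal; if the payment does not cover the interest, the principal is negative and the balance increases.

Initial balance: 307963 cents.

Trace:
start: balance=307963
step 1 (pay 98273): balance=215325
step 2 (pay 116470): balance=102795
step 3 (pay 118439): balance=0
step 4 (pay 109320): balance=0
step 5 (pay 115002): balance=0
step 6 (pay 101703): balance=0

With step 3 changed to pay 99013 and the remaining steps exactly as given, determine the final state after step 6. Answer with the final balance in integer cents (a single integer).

(re-executing from step 3 with the substitution; state before step 3: balance=102795)
step 3 (pay 99013): balance=5663
step 4 (pay 109320): balance=0
step 5 (pay 115002): balance=0
step 6 (pay 101703): balance=0

0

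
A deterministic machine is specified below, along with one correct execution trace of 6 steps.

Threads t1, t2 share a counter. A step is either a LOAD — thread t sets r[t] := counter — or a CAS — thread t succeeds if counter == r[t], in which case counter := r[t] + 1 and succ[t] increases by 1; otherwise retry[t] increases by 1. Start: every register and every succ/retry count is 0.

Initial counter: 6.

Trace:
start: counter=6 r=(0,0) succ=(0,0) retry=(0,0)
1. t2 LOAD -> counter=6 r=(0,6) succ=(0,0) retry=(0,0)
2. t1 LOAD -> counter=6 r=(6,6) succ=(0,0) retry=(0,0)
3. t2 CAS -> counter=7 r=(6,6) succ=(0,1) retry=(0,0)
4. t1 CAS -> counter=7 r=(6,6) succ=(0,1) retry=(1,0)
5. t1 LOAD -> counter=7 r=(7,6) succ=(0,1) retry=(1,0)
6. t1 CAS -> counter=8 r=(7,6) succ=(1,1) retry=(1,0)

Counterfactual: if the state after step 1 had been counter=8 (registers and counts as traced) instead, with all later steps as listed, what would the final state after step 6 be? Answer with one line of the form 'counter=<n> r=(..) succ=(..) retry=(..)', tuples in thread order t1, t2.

state after step 1 := counter=8 r=(0,6) succ=(0,0) retry=(0,0)
2. t1 LOAD -> counter=8 r=(8,6) succ=(0,0) retry=(0,0)
3. t2 CAS -> counter=8 r=(8,6) succ=(0,0) retry=(0,1)
4. t1 CAS -> counter=9 r=(8,6) succ=(1,0) retry=(0,1)
5. t1 LOAD -> counter=9 r=(9,6) succ=(1,0) retry=(0,1)
6. t1 CAS -> counter=10 r=(9,6) succ=(2,0) retry=(0,1)

counter=10 r=(9,6) succ=(2,0) retry=(0,1)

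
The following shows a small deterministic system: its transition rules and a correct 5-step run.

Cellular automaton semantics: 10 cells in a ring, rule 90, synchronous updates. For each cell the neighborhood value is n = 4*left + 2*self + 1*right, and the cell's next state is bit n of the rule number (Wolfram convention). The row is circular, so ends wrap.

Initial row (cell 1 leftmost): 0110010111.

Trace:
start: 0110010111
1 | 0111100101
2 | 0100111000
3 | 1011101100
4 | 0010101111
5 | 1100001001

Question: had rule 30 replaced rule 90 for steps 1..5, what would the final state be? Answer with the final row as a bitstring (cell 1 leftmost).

0000111010

(re-executing steps 1..5 under rule 30; state before step 1: 0110010111)
1 | 0101110100
2 | 1101000110
3 | 1001101100
4 | 1111001011
5 | 0000111010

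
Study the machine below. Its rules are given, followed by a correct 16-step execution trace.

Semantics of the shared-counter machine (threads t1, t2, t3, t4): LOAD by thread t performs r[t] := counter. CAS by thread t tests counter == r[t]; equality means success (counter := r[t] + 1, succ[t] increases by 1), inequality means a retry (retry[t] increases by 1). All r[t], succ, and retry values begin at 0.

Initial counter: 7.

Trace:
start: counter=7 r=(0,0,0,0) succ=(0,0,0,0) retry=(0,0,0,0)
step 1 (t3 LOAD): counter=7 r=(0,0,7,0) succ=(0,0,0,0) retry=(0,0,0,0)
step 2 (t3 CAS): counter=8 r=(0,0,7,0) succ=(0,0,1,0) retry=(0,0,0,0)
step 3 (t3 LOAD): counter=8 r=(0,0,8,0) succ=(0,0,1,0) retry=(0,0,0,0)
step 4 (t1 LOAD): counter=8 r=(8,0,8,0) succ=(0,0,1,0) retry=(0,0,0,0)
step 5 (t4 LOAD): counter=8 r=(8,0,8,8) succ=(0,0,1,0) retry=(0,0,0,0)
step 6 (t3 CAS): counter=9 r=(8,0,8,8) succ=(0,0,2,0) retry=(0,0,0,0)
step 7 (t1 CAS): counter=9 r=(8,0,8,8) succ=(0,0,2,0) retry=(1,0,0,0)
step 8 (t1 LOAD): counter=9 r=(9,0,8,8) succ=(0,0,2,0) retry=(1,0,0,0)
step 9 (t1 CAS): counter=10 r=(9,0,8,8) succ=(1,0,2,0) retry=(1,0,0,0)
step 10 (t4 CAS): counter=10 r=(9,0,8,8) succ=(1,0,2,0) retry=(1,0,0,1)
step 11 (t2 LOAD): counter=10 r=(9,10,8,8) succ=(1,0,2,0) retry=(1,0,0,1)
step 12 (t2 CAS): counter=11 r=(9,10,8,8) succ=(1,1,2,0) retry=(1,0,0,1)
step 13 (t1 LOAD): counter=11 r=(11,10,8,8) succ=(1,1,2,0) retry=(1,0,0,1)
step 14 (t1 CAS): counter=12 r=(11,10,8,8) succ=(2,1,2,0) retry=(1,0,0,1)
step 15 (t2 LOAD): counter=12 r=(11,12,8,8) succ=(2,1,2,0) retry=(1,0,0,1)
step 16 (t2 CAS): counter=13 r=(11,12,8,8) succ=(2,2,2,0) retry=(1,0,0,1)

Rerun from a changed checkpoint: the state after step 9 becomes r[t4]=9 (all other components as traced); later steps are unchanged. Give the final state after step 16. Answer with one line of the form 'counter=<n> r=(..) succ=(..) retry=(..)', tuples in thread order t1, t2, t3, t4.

state after step 9 := counter=10 r=(9,0,8,9) succ=(1,0,2,0) retry=(1,0,0,0)
step 10 (t4 CAS): counter=10 r=(9,0,8,9) succ=(1,0,2,0) retry=(1,0,0,1)
step 11 (t2 LOAD): counter=10 r=(9,10,8,9) succ=(1,0,2,0) retry=(1,0,0,1)
step 12 (t2 CAS): counter=11 r=(9,10,8,9) succ=(1,1,2,0) retry=(1,0,0,1)
step 13 (t1 LOAD): counter=11 r=(11,10,8,9) succ=(1,1,2,0) retry=(1,0,0,1)
step 14 (t1 CAS): counter=12 r=(11,10,8,9) succ=(2,1,2,0) retry=(1,0,0,1)
step 15 (t2 LOAD): counter=12 r=(11,12,8,9) succ=(2,1,2,0) retry=(1,0,0,1)
step 16 (t2 CAS): counter=13 r=(11,12,8,9) succ=(2,2,2,0) retry=(1,0,0,1)

counter=13 r=(11,12,8,9) succ=(2,2,2,0) retry=(1,0,0,1)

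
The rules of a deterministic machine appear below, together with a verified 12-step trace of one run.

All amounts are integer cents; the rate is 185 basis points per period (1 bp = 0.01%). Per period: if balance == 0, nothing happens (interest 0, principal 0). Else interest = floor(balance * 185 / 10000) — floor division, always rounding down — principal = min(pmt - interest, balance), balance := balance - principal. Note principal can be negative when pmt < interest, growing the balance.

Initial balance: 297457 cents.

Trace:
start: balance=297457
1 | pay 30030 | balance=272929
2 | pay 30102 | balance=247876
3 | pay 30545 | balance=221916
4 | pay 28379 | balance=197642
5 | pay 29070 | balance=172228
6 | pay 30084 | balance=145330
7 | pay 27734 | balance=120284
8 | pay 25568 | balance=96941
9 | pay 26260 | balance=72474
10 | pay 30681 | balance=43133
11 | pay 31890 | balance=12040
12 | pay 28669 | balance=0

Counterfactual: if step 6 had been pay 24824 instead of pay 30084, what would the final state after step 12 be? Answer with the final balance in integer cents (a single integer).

(re-executing from step 6 with the substitution; state before step 6: balance=172228)
6 | pay 24824 | balance=150590
7 | pay 27734 | balance=125641
8 | pay 25568 | balance=102397
9 | pay 26260 | balance=78031
10 | pay 30681 | balance=48793
11 | pay 31890 | balance=17805
12 | pay 28669 | balance=0

0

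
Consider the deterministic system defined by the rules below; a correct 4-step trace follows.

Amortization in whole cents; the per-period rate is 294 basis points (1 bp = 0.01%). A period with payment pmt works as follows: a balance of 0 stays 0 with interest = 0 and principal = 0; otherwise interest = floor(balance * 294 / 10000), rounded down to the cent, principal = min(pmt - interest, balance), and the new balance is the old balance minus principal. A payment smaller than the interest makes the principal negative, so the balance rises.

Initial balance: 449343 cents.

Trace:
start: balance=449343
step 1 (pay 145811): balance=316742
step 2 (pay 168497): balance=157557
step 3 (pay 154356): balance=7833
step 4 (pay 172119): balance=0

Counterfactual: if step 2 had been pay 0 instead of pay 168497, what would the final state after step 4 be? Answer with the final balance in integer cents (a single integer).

14493

(re-executing from step 2 with the substitution; state before step 2: balance=316742)
step 2 (pay 0): balance=326054
step 3 (pay 154356): balance=181283
step 4 (pay 172119): balance=14493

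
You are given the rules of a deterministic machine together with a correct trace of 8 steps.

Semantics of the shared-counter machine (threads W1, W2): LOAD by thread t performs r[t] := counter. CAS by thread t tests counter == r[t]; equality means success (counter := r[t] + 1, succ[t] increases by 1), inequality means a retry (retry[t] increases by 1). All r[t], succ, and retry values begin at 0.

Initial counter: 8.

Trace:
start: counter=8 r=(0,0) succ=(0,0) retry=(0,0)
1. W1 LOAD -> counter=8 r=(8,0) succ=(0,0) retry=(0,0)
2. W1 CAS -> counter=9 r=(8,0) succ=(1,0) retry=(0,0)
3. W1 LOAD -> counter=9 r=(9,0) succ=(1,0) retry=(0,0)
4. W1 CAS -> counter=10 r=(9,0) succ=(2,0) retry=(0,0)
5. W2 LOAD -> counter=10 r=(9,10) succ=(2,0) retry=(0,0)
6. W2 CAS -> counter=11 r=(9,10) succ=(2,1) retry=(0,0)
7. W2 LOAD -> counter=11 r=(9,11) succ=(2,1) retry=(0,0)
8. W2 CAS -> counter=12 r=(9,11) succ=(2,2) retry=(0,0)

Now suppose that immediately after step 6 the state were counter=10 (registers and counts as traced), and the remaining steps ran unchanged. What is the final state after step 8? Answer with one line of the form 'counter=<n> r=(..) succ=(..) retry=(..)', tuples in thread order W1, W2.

counter=11 r=(9,10) succ=(2,2) retry=(0,0)

state after step 6 := counter=10 r=(9,10) succ=(2,1) retry=(0,0)
7. W2 LOAD -> counter=10 r=(9,10) succ=(2,1) retry=(0,0)
8. W2 CAS -> counter=11 r=(9,10) succ=(2,2) retry=(0,0)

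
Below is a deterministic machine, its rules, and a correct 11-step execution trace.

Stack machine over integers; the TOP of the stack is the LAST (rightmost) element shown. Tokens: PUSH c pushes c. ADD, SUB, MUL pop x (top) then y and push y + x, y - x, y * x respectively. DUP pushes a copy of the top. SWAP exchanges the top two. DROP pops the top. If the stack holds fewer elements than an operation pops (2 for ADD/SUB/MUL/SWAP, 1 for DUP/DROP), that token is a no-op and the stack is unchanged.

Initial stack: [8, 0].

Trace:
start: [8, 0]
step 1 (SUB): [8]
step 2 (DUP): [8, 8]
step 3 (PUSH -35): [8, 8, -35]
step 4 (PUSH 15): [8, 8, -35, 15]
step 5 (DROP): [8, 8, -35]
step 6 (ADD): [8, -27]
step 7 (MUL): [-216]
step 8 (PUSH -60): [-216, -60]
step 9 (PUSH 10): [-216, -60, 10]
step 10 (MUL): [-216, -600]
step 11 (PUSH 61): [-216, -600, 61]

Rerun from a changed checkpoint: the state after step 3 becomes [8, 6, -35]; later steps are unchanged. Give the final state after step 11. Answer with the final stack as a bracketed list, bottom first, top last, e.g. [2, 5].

state after step 3 := [8, 6, -35]
step 4 (PUSH 15): [8, 6, -35, 15]
step 5 (DROP): [8, 6, -35]
step 6 (ADD): [8, -29]
step 7 (MUL): [-232]
step 8 (PUSH -60): [-232, -60]
step 9 (PUSH 10): [-232, -60, 10]
step 10 (MUL): [-232, -600]
step 11 (PUSH 61): [-232, -600, 61]

[-232, -600, 61]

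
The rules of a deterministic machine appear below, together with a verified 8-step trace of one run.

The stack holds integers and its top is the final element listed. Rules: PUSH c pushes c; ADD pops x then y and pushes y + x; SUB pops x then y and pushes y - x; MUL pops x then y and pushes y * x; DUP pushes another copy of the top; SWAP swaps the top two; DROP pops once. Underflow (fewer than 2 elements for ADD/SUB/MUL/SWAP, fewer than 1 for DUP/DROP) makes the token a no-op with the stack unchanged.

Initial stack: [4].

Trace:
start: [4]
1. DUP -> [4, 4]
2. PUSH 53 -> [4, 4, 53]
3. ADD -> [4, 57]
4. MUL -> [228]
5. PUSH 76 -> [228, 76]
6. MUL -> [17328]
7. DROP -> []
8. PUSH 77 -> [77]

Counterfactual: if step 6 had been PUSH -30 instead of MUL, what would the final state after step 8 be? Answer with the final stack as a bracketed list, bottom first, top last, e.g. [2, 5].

(re-executing from step 6 with the substitution; state before step 6: [228, 76])
6. PUSH -30 -> [228, 76, -30]
7. DROP -> [228, 76]
8. PUSH 77 -> [228, 76, 77]

[228, 76, 77]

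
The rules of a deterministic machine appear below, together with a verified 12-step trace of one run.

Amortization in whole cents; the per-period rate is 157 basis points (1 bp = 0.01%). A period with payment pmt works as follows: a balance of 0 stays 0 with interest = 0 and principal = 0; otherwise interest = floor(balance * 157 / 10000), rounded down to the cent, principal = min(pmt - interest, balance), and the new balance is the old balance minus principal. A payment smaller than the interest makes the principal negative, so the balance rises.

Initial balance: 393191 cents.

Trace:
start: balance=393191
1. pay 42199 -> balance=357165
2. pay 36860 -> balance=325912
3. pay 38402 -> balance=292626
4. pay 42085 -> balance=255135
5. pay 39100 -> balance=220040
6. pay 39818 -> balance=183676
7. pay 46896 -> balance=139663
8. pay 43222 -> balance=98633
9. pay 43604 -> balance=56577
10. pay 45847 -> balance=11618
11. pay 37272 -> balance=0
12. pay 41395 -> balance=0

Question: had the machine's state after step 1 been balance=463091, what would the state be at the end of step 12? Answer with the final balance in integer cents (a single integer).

58458

state after step 1 := balance=463091
2. pay 36860 -> balance=433501
3. pay 38402 -> balance=401904
4. pay 42085 -> balance=366128
5. pay 39100 -> balance=332776
6. pay 39818 -> balance=298182
7. pay 46896 -> balance=255967
8. pay 43222 -> balance=216763
9. pay 43604 -> balance=176562
10. pay 45847 -> balance=133487
11. pay 37272 -> balance=98310
12. pay 41395 -> balance=58458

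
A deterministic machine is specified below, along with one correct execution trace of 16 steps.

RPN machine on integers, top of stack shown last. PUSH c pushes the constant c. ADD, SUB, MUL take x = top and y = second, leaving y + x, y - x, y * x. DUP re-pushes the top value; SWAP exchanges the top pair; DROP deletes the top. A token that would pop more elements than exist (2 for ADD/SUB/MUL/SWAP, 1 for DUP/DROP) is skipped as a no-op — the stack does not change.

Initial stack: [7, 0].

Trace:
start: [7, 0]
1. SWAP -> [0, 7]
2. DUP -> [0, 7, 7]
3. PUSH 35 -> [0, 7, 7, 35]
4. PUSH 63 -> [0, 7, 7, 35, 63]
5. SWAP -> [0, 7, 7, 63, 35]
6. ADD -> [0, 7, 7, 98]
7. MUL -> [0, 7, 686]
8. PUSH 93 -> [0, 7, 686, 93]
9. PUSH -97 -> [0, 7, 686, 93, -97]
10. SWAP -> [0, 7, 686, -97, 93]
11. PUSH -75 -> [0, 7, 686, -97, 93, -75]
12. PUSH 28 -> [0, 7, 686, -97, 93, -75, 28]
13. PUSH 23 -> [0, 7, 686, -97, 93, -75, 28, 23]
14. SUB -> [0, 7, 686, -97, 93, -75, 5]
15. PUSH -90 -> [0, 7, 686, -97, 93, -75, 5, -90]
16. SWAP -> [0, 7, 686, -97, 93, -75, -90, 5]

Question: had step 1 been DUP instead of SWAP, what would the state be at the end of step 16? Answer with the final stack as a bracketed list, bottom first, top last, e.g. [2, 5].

[7, 0, 0, 0, -97, 93, -75, -90, 5]

(re-executing from step 1 with the substitution; state before step 1: [7, 0])
1. DUP -> [7, 0, 0]
2. DUP -> [7, 0, 0, 0]
3. PUSH 35 -> [7, 0, 0, 0, 35]
4. PUSH 63 -> [7, 0, 0, 0, 35, 63]
5. SWAP -> [7, 0, 0, 0, 63, 35]
6. ADD -> [7, 0, 0, 0, 98]
7. MUL -> [7, 0, 0, 0]
8. PUSH 93 -> [7, 0, 0, 0, 93]
9. PUSH -97 -> [7, 0, 0, 0, 93, -97]
10. SWAP -> [7, 0, 0, 0, -97, 93]
11. PUSH -75 -> [7, 0, 0, 0, -97, 93, -75]
12. PUSH 28 -> [7, 0, 0, 0, -97, 93, -75, 28]
13. PUSH 23 -> [7, 0, 0, 0, -97, 93, -75, 28, 23]
14. SUB -> [7, 0, 0, 0, -97, 93, -75, 5]
15. PUSH -90 -> [7, 0, 0, 0, -97, 93, -75, 5, -90]
16. SWAP -> [7, 0, 0, 0, -97, 93, -75, -90, 5]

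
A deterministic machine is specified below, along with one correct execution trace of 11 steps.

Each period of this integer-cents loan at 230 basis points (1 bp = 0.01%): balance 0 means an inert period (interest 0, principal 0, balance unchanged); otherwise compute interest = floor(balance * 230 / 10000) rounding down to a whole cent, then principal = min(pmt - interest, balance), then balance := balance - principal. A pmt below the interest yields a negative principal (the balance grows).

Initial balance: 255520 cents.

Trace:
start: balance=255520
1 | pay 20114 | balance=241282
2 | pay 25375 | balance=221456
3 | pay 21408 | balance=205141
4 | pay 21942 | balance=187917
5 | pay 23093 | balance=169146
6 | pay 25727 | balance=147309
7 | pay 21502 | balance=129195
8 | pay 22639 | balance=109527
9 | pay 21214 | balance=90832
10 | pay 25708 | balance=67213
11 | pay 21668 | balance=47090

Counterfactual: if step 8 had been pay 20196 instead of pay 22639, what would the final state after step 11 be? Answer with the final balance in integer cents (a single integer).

(re-executing from step 8 with the substitution; state before step 8: balance=129195)
8 | pay 20196 | balance=111970
9 | pay 21214 | balance=93331
10 | pay 25708 | balance=69769
11 | pay 21668 | balance=49705

49705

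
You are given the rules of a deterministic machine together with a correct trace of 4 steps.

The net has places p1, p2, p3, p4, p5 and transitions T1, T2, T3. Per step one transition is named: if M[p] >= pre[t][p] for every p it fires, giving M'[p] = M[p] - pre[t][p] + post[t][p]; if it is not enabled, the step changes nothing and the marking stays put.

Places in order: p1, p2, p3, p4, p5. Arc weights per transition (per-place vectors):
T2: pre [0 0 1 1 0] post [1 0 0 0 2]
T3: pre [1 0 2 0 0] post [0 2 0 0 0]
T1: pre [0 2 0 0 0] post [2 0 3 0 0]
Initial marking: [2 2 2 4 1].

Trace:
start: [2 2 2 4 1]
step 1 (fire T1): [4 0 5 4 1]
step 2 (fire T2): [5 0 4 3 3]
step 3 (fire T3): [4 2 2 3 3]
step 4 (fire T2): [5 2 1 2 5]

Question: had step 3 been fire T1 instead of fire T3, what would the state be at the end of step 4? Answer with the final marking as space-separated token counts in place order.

(re-executing from step 3 with the substitution; state before step 3: [5 0 4 3 3])
step 3 (fire T1): [5 0 4 3 3]
step 4 (fire T2): [6 0 3 2 5]

6 0 3 2 5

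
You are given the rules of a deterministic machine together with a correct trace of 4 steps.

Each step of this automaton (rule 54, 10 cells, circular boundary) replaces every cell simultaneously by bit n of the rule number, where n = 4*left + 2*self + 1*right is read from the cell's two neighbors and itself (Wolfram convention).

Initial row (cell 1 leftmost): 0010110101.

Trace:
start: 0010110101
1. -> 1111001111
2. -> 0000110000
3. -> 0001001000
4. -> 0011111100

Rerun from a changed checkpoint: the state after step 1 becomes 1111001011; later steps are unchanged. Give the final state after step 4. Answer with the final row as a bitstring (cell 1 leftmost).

state after step 1 := 1111001011
2. -> 0000111100
3. -> 0001000010
4. -> 0011100111

0011100111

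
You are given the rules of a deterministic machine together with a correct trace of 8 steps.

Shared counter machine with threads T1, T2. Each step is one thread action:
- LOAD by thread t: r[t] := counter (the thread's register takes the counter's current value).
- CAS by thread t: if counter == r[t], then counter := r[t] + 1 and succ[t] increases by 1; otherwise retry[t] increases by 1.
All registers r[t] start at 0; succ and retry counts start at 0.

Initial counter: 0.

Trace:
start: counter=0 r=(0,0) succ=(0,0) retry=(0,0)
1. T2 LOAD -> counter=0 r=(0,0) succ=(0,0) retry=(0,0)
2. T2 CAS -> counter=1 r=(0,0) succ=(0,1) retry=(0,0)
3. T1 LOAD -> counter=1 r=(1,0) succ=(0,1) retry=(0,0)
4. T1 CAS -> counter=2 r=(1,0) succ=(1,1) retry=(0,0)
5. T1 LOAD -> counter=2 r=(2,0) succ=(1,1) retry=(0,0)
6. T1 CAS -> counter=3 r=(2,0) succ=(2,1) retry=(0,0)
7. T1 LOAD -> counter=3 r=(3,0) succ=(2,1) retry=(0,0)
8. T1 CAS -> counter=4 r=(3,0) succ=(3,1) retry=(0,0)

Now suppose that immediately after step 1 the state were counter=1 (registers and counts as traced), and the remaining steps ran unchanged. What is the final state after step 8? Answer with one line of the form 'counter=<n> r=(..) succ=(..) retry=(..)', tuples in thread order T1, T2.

state after step 1 := counter=1 r=(0,0) succ=(0,0) retry=(0,0)
2. T2 CAS -> counter=1 r=(0,0) succ=(0,0) retry=(0,1)
3. T1 LOAD -> counter=1 r=(1,0) succ=(0,0) retry=(0,1)
4. T1 CAS -> counter=2 r=(1,0) succ=(1,0) retry=(0,1)
5. T1 LOAD -> counter=2 r=(2,0) succ=(1,0) retry=(0,1)
6. T1 CAS -> counter=3 r=(2,0) succ=(2,0) retry=(0,1)
7. T1 LOAD -> counter=3 r=(3,0) succ=(2,0) retry=(0,1)
8. T1 CAS -> counter=4 r=(3,0) succ=(3,0) retry=(0,1)

counter=4 r=(3,0) succ=(3,0) retry=(0,1)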